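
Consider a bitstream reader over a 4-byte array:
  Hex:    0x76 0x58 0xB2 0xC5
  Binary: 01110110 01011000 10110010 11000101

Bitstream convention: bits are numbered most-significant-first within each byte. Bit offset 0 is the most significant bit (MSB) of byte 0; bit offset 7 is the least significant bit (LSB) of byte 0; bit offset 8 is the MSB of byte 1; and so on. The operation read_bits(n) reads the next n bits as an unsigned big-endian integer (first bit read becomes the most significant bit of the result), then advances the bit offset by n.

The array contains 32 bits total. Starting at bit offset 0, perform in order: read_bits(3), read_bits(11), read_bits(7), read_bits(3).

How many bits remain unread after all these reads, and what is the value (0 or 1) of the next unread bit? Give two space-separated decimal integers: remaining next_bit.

Read 1: bits[0:3] width=3 -> value=3 (bin 011); offset now 3 = byte 0 bit 3; 29 bits remain
Read 2: bits[3:14] width=11 -> value=1430 (bin 10110010110); offset now 14 = byte 1 bit 6; 18 bits remain
Read 3: bits[14:21] width=7 -> value=22 (bin 0010110); offset now 21 = byte 2 bit 5; 11 bits remain
Read 4: bits[21:24] width=3 -> value=2 (bin 010); offset now 24 = byte 3 bit 0; 8 bits remain

Answer: 8 1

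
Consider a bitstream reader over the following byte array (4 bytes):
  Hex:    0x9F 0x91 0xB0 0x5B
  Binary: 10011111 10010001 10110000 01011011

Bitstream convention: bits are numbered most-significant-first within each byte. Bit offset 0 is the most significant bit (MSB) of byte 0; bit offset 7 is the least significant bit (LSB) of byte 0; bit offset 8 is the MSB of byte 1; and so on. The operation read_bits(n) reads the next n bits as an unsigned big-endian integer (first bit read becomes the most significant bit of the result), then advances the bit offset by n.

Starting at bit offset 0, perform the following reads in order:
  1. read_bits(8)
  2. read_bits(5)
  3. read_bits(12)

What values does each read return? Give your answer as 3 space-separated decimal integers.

Read 1: bits[0:8] width=8 -> value=159 (bin 10011111); offset now 8 = byte 1 bit 0; 24 bits remain
Read 2: bits[8:13] width=5 -> value=18 (bin 10010); offset now 13 = byte 1 bit 5; 19 bits remain
Read 3: bits[13:25] width=12 -> value=864 (bin 001101100000); offset now 25 = byte 3 bit 1; 7 bits remain

Answer: 159 18 864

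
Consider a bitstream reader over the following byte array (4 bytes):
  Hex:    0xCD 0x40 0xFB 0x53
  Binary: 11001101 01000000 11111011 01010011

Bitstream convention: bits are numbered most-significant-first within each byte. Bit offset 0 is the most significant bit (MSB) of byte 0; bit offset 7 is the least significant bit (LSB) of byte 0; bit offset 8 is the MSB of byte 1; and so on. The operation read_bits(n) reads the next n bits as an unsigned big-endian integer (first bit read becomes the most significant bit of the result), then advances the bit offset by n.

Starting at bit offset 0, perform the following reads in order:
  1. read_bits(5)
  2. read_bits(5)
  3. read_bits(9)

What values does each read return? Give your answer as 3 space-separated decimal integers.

Read 1: bits[0:5] width=5 -> value=25 (bin 11001); offset now 5 = byte 0 bit 5; 27 bits remain
Read 2: bits[5:10] width=5 -> value=21 (bin 10101); offset now 10 = byte 1 bit 2; 22 bits remain
Read 3: bits[10:19] width=9 -> value=7 (bin 000000111); offset now 19 = byte 2 bit 3; 13 bits remain

Answer: 25 21 7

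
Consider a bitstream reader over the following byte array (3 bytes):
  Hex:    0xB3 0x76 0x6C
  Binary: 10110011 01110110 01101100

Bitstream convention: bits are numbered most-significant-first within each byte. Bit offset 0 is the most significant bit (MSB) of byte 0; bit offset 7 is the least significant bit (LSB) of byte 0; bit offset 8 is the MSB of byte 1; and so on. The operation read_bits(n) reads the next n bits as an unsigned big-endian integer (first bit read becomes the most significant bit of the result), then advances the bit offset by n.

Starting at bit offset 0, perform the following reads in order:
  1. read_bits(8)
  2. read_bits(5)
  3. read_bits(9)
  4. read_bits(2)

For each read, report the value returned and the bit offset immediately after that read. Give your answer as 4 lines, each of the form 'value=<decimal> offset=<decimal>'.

Answer: value=179 offset=8
value=14 offset=13
value=411 offset=22
value=0 offset=24

Derivation:
Read 1: bits[0:8] width=8 -> value=179 (bin 10110011); offset now 8 = byte 1 bit 0; 16 bits remain
Read 2: bits[8:13] width=5 -> value=14 (bin 01110); offset now 13 = byte 1 bit 5; 11 bits remain
Read 3: bits[13:22] width=9 -> value=411 (bin 110011011); offset now 22 = byte 2 bit 6; 2 bits remain
Read 4: bits[22:24] width=2 -> value=0 (bin 00); offset now 24 = byte 3 bit 0; 0 bits remain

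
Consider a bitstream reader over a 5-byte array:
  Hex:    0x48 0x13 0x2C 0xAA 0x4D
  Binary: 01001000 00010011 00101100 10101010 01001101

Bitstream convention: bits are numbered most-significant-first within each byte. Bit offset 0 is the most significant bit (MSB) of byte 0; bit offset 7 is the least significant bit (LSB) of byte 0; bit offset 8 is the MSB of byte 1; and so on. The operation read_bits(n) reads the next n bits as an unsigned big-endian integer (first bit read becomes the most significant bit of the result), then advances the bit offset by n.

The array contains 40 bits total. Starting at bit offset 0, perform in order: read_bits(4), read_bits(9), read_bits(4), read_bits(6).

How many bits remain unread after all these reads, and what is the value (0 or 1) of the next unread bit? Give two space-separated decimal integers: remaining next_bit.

Read 1: bits[0:4] width=4 -> value=4 (bin 0100); offset now 4 = byte 0 bit 4; 36 bits remain
Read 2: bits[4:13] width=9 -> value=258 (bin 100000010); offset now 13 = byte 1 bit 5; 27 bits remain
Read 3: bits[13:17] width=4 -> value=6 (bin 0110); offset now 17 = byte 2 bit 1; 23 bits remain
Read 4: bits[17:23] width=6 -> value=22 (bin 010110); offset now 23 = byte 2 bit 7; 17 bits remain

Answer: 17 0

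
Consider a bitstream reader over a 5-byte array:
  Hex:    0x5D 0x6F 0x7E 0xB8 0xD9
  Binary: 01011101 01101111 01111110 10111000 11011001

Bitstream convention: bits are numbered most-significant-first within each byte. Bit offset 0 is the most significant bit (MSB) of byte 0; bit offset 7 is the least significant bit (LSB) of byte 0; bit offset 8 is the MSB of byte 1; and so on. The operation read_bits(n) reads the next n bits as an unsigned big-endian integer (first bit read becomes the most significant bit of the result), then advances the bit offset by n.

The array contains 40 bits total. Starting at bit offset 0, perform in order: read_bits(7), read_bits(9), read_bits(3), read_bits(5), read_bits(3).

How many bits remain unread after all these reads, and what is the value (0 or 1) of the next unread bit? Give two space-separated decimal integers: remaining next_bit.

Read 1: bits[0:7] width=7 -> value=46 (bin 0101110); offset now 7 = byte 0 bit 7; 33 bits remain
Read 2: bits[7:16] width=9 -> value=367 (bin 101101111); offset now 16 = byte 2 bit 0; 24 bits remain
Read 3: bits[16:19] width=3 -> value=3 (bin 011); offset now 19 = byte 2 bit 3; 21 bits remain
Read 4: bits[19:24] width=5 -> value=30 (bin 11110); offset now 24 = byte 3 bit 0; 16 bits remain
Read 5: bits[24:27] width=3 -> value=5 (bin 101); offset now 27 = byte 3 bit 3; 13 bits remain

Answer: 13 1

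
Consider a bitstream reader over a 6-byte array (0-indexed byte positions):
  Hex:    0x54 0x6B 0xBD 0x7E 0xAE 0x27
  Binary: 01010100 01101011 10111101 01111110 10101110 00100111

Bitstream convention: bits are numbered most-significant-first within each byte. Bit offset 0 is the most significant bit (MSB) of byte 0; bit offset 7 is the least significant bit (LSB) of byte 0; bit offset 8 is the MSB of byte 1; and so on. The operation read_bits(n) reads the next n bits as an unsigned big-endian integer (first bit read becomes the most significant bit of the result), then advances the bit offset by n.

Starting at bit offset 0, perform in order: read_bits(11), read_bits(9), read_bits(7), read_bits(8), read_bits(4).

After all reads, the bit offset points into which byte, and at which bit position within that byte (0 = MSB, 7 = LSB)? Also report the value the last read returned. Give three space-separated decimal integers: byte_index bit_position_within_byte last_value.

Read 1: bits[0:11] width=11 -> value=675 (bin 01010100011); offset now 11 = byte 1 bit 3; 37 bits remain
Read 2: bits[11:20] width=9 -> value=187 (bin 010111011); offset now 20 = byte 2 bit 4; 28 bits remain
Read 3: bits[20:27] width=7 -> value=107 (bin 1101011); offset now 27 = byte 3 bit 3; 21 bits remain
Read 4: bits[27:35] width=8 -> value=245 (bin 11110101); offset now 35 = byte 4 bit 3; 13 bits remain
Read 5: bits[35:39] width=4 -> value=7 (bin 0111); offset now 39 = byte 4 bit 7; 9 bits remain

Answer: 4 7 7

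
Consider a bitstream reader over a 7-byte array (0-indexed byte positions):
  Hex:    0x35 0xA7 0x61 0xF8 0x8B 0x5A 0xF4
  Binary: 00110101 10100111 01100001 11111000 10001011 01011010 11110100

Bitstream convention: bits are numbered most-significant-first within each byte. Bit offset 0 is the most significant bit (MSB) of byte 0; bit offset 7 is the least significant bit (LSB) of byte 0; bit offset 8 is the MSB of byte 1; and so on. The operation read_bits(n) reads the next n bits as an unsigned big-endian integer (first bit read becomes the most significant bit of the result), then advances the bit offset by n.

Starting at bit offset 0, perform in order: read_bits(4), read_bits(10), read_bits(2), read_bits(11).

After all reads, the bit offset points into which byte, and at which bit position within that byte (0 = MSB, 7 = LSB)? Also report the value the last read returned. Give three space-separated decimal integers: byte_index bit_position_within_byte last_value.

Answer: 3 3 783

Derivation:
Read 1: bits[0:4] width=4 -> value=3 (bin 0011); offset now 4 = byte 0 bit 4; 52 bits remain
Read 2: bits[4:14] width=10 -> value=361 (bin 0101101001); offset now 14 = byte 1 bit 6; 42 bits remain
Read 3: bits[14:16] width=2 -> value=3 (bin 11); offset now 16 = byte 2 bit 0; 40 bits remain
Read 4: bits[16:27] width=11 -> value=783 (bin 01100001111); offset now 27 = byte 3 bit 3; 29 bits remain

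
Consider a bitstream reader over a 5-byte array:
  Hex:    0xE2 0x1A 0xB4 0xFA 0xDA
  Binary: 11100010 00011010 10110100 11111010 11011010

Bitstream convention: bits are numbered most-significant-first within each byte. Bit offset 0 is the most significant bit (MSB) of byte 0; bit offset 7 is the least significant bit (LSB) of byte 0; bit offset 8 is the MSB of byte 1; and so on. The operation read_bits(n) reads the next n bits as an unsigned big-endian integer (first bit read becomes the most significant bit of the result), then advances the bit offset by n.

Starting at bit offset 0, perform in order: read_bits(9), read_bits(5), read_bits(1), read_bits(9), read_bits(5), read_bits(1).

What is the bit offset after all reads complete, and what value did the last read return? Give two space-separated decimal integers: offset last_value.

Answer: 30 0

Derivation:
Read 1: bits[0:9] width=9 -> value=452 (bin 111000100); offset now 9 = byte 1 bit 1; 31 bits remain
Read 2: bits[9:14] width=5 -> value=6 (bin 00110); offset now 14 = byte 1 bit 6; 26 bits remain
Read 3: bits[14:15] width=1 -> value=1 (bin 1); offset now 15 = byte 1 bit 7; 25 bits remain
Read 4: bits[15:24] width=9 -> value=180 (bin 010110100); offset now 24 = byte 3 bit 0; 16 bits remain
Read 5: bits[24:29] width=5 -> value=31 (bin 11111); offset now 29 = byte 3 bit 5; 11 bits remain
Read 6: bits[29:30] width=1 -> value=0 (bin 0); offset now 30 = byte 3 bit 6; 10 bits remain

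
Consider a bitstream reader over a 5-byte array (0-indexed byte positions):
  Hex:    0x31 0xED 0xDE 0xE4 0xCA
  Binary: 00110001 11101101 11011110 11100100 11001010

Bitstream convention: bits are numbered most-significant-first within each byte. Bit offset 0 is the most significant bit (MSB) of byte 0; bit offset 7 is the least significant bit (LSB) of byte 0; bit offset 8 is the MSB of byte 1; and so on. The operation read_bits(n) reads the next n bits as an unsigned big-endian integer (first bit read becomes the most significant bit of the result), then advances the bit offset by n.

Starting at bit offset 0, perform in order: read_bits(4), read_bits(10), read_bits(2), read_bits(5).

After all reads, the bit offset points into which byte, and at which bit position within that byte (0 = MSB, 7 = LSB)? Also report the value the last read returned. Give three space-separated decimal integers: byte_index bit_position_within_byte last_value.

Answer: 2 5 27

Derivation:
Read 1: bits[0:4] width=4 -> value=3 (bin 0011); offset now 4 = byte 0 bit 4; 36 bits remain
Read 2: bits[4:14] width=10 -> value=123 (bin 0001111011); offset now 14 = byte 1 bit 6; 26 bits remain
Read 3: bits[14:16] width=2 -> value=1 (bin 01); offset now 16 = byte 2 bit 0; 24 bits remain
Read 4: bits[16:21] width=5 -> value=27 (bin 11011); offset now 21 = byte 2 bit 5; 19 bits remain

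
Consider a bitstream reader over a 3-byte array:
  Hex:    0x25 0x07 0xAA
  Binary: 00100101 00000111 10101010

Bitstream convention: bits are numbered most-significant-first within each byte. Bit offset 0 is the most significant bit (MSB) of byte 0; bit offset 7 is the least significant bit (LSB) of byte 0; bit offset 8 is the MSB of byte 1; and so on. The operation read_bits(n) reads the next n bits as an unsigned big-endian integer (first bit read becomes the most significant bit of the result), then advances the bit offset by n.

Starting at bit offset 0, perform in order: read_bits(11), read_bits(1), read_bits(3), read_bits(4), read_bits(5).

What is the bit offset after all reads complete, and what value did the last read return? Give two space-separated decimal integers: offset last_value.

Read 1: bits[0:11] width=11 -> value=296 (bin 00100101000); offset now 11 = byte 1 bit 3; 13 bits remain
Read 2: bits[11:12] width=1 -> value=0 (bin 0); offset now 12 = byte 1 bit 4; 12 bits remain
Read 3: bits[12:15] width=3 -> value=3 (bin 011); offset now 15 = byte 1 bit 7; 9 bits remain
Read 4: bits[15:19] width=4 -> value=13 (bin 1101); offset now 19 = byte 2 bit 3; 5 bits remain
Read 5: bits[19:24] width=5 -> value=10 (bin 01010); offset now 24 = byte 3 bit 0; 0 bits remain

Answer: 24 10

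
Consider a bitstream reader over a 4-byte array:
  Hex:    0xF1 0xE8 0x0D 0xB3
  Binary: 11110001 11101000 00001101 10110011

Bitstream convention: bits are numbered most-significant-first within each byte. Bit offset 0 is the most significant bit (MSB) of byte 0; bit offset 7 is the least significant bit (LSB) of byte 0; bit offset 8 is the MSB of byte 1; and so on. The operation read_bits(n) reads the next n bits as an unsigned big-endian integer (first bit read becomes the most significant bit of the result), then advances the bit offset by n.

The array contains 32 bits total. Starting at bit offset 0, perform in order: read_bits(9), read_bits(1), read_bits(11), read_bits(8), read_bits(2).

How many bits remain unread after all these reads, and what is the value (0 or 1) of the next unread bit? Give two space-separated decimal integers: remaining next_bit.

Read 1: bits[0:9] width=9 -> value=483 (bin 111100011); offset now 9 = byte 1 bit 1; 23 bits remain
Read 2: bits[9:10] width=1 -> value=1 (bin 1); offset now 10 = byte 1 bit 2; 22 bits remain
Read 3: bits[10:21] width=11 -> value=1281 (bin 10100000001); offset now 21 = byte 2 bit 5; 11 bits remain
Read 4: bits[21:29] width=8 -> value=182 (bin 10110110); offset now 29 = byte 3 bit 5; 3 bits remain
Read 5: bits[29:31] width=2 -> value=1 (bin 01); offset now 31 = byte 3 bit 7; 1 bits remain

Answer: 1 1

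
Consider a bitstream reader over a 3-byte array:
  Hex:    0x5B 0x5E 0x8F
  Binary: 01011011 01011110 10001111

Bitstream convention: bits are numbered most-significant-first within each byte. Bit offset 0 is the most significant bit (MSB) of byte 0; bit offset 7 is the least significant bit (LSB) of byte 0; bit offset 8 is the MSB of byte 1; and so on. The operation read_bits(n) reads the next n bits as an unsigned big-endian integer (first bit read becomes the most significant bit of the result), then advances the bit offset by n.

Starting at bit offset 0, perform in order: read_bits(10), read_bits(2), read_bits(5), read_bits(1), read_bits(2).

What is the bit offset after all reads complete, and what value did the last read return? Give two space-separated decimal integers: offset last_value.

Answer: 20 0

Derivation:
Read 1: bits[0:10] width=10 -> value=365 (bin 0101101101); offset now 10 = byte 1 bit 2; 14 bits remain
Read 2: bits[10:12] width=2 -> value=1 (bin 01); offset now 12 = byte 1 bit 4; 12 bits remain
Read 3: bits[12:17] width=5 -> value=29 (bin 11101); offset now 17 = byte 2 bit 1; 7 bits remain
Read 4: bits[17:18] width=1 -> value=0 (bin 0); offset now 18 = byte 2 bit 2; 6 bits remain
Read 5: bits[18:20] width=2 -> value=0 (bin 00); offset now 20 = byte 2 bit 4; 4 bits remain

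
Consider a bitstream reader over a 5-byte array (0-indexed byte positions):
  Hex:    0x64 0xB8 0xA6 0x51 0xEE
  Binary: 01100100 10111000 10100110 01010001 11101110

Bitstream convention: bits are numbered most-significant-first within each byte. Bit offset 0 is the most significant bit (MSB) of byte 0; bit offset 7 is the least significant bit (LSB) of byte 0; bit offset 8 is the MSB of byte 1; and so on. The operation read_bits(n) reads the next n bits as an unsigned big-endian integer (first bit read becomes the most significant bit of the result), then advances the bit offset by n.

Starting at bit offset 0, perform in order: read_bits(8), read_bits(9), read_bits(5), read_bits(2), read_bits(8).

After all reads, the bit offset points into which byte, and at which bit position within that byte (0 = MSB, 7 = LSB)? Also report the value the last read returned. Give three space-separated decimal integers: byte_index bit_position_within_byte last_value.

Answer: 4 0 81

Derivation:
Read 1: bits[0:8] width=8 -> value=100 (bin 01100100); offset now 8 = byte 1 bit 0; 32 bits remain
Read 2: bits[8:17] width=9 -> value=369 (bin 101110001); offset now 17 = byte 2 bit 1; 23 bits remain
Read 3: bits[17:22] width=5 -> value=9 (bin 01001); offset now 22 = byte 2 bit 6; 18 bits remain
Read 4: bits[22:24] width=2 -> value=2 (bin 10); offset now 24 = byte 3 bit 0; 16 bits remain
Read 5: bits[24:32] width=8 -> value=81 (bin 01010001); offset now 32 = byte 4 bit 0; 8 bits remain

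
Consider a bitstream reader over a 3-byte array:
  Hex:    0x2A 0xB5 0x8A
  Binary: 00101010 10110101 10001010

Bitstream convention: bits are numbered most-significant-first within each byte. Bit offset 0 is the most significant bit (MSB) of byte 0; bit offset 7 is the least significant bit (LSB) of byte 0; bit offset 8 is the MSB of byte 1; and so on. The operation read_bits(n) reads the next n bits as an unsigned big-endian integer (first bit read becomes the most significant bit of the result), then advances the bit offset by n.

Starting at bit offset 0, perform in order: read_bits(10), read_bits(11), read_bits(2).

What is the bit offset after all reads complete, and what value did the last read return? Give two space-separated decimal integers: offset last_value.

Answer: 23 1

Derivation:
Read 1: bits[0:10] width=10 -> value=170 (bin 0010101010); offset now 10 = byte 1 bit 2; 14 bits remain
Read 2: bits[10:21] width=11 -> value=1713 (bin 11010110001); offset now 21 = byte 2 bit 5; 3 bits remain
Read 3: bits[21:23] width=2 -> value=1 (bin 01); offset now 23 = byte 2 bit 7; 1 bits remain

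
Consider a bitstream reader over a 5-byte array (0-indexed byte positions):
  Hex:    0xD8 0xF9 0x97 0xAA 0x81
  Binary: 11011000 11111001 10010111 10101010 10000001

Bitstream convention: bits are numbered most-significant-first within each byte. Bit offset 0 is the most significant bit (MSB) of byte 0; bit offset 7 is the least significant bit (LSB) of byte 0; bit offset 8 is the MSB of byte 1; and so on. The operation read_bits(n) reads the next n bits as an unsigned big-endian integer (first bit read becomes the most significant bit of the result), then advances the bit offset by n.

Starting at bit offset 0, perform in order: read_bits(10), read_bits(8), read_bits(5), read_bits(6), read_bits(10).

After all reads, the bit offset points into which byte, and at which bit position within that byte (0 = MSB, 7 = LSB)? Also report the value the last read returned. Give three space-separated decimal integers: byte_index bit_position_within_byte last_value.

Answer: 4 7 320

Derivation:
Read 1: bits[0:10] width=10 -> value=867 (bin 1101100011); offset now 10 = byte 1 bit 2; 30 bits remain
Read 2: bits[10:18] width=8 -> value=230 (bin 11100110); offset now 18 = byte 2 bit 2; 22 bits remain
Read 3: bits[18:23] width=5 -> value=11 (bin 01011); offset now 23 = byte 2 bit 7; 17 bits remain
Read 4: bits[23:29] width=6 -> value=53 (bin 110101); offset now 29 = byte 3 bit 5; 11 bits remain
Read 5: bits[29:39] width=10 -> value=320 (bin 0101000000); offset now 39 = byte 4 bit 7; 1 bits remain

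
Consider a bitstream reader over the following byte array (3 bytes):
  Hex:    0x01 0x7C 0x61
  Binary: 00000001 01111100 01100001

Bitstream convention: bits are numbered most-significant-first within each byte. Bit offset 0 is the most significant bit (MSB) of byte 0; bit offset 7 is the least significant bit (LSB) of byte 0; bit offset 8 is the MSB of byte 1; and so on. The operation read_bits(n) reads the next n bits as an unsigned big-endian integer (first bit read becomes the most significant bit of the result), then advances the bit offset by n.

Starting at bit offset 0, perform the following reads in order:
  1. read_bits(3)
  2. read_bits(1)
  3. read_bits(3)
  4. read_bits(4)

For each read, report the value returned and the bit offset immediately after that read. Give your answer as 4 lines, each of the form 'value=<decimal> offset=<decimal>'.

Read 1: bits[0:3] width=3 -> value=0 (bin 000); offset now 3 = byte 0 bit 3; 21 bits remain
Read 2: bits[3:4] width=1 -> value=0 (bin 0); offset now 4 = byte 0 bit 4; 20 bits remain
Read 3: bits[4:7] width=3 -> value=0 (bin 000); offset now 7 = byte 0 bit 7; 17 bits remain
Read 4: bits[7:11] width=4 -> value=11 (bin 1011); offset now 11 = byte 1 bit 3; 13 bits remain

Answer: value=0 offset=3
value=0 offset=4
value=0 offset=7
value=11 offset=11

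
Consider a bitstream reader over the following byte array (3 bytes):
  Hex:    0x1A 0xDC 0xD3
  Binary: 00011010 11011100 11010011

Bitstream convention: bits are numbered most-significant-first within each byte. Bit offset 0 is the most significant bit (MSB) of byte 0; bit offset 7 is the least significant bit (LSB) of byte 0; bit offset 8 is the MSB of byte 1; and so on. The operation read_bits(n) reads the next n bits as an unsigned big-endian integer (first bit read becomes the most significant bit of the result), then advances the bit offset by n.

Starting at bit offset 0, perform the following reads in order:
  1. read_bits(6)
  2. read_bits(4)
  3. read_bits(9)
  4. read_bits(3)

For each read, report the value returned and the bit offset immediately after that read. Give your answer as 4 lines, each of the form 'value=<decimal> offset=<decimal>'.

Read 1: bits[0:6] width=6 -> value=6 (bin 000110); offset now 6 = byte 0 bit 6; 18 bits remain
Read 2: bits[6:10] width=4 -> value=11 (bin 1011); offset now 10 = byte 1 bit 2; 14 bits remain
Read 3: bits[10:19] width=9 -> value=230 (bin 011100110); offset now 19 = byte 2 bit 3; 5 bits remain
Read 4: bits[19:22] width=3 -> value=4 (bin 100); offset now 22 = byte 2 bit 6; 2 bits remain

Answer: value=6 offset=6
value=11 offset=10
value=230 offset=19
value=4 offset=22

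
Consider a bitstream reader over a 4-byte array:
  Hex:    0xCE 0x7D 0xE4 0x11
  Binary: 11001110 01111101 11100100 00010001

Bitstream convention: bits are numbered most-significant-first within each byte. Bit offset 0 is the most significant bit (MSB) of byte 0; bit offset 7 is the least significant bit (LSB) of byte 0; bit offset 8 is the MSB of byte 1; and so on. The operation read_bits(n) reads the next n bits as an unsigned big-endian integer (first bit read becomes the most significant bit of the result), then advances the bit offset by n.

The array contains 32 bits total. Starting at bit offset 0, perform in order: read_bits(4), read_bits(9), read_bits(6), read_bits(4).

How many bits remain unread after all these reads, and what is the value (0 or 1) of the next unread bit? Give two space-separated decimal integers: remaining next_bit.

Read 1: bits[0:4] width=4 -> value=12 (bin 1100); offset now 4 = byte 0 bit 4; 28 bits remain
Read 2: bits[4:13] width=9 -> value=463 (bin 111001111); offset now 13 = byte 1 bit 5; 19 bits remain
Read 3: bits[13:19] width=6 -> value=47 (bin 101111); offset now 19 = byte 2 bit 3; 13 bits remain
Read 4: bits[19:23] width=4 -> value=2 (bin 0010); offset now 23 = byte 2 bit 7; 9 bits remain

Answer: 9 0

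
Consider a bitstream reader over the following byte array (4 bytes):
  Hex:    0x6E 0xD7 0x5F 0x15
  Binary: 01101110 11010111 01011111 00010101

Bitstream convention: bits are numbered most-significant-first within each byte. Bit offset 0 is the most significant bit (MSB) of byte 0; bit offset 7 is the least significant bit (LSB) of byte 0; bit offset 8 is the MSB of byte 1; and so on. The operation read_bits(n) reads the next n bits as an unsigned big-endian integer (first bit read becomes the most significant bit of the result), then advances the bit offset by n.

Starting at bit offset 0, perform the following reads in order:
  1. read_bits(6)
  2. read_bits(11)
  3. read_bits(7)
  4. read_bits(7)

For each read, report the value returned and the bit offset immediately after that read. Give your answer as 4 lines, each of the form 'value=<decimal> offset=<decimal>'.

Answer: value=27 offset=6
value=1454 offset=17
value=95 offset=24
value=10 offset=31

Derivation:
Read 1: bits[0:6] width=6 -> value=27 (bin 011011); offset now 6 = byte 0 bit 6; 26 bits remain
Read 2: bits[6:17] width=11 -> value=1454 (bin 10110101110); offset now 17 = byte 2 bit 1; 15 bits remain
Read 3: bits[17:24] width=7 -> value=95 (bin 1011111); offset now 24 = byte 3 bit 0; 8 bits remain
Read 4: bits[24:31] width=7 -> value=10 (bin 0001010); offset now 31 = byte 3 bit 7; 1 bits remain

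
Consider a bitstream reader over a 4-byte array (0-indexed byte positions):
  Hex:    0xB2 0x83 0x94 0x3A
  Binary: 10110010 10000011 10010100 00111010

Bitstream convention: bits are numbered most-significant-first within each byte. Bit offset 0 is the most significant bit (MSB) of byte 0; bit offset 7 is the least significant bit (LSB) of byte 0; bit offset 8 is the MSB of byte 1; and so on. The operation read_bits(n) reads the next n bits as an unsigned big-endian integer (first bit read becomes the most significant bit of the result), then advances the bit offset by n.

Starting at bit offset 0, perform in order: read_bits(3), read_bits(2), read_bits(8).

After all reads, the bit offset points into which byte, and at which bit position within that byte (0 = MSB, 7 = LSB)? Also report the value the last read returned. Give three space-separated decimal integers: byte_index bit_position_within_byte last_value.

Read 1: bits[0:3] width=3 -> value=5 (bin 101); offset now 3 = byte 0 bit 3; 29 bits remain
Read 2: bits[3:5] width=2 -> value=2 (bin 10); offset now 5 = byte 0 bit 5; 27 bits remain
Read 3: bits[5:13] width=8 -> value=80 (bin 01010000); offset now 13 = byte 1 bit 5; 19 bits remain

Answer: 1 5 80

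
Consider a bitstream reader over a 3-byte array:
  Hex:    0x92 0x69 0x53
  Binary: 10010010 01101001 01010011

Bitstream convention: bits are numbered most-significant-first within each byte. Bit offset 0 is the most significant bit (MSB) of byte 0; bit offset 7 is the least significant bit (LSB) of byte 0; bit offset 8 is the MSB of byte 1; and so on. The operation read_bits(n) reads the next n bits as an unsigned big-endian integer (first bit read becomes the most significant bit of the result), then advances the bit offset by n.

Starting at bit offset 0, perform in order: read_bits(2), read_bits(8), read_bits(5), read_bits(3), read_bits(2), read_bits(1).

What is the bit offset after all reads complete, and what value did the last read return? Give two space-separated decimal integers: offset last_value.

Read 1: bits[0:2] width=2 -> value=2 (bin 10); offset now 2 = byte 0 bit 2; 22 bits remain
Read 2: bits[2:10] width=8 -> value=73 (bin 01001001); offset now 10 = byte 1 bit 2; 14 bits remain
Read 3: bits[10:15] width=5 -> value=20 (bin 10100); offset now 15 = byte 1 bit 7; 9 bits remain
Read 4: bits[15:18] width=3 -> value=5 (bin 101); offset now 18 = byte 2 bit 2; 6 bits remain
Read 5: bits[18:20] width=2 -> value=1 (bin 01); offset now 20 = byte 2 bit 4; 4 bits remain
Read 6: bits[20:21] width=1 -> value=0 (bin 0); offset now 21 = byte 2 bit 5; 3 bits remain

Answer: 21 0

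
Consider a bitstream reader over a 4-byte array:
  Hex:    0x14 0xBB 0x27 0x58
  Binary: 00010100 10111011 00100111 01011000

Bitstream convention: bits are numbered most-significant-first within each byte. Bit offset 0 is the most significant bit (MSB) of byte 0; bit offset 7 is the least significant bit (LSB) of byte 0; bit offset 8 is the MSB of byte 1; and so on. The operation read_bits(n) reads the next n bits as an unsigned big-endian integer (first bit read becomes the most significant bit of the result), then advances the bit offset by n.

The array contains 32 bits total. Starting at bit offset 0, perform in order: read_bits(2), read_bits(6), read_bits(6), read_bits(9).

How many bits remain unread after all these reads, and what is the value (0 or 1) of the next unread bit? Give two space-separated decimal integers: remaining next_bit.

Answer: 9 1

Derivation:
Read 1: bits[0:2] width=2 -> value=0 (bin 00); offset now 2 = byte 0 bit 2; 30 bits remain
Read 2: bits[2:8] width=6 -> value=20 (bin 010100); offset now 8 = byte 1 bit 0; 24 bits remain
Read 3: bits[8:14] width=6 -> value=46 (bin 101110); offset now 14 = byte 1 bit 6; 18 bits remain
Read 4: bits[14:23] width=9 -> value=403 (bin 110010011); offset now 23 = byte 2 bit 7; 9 bits remain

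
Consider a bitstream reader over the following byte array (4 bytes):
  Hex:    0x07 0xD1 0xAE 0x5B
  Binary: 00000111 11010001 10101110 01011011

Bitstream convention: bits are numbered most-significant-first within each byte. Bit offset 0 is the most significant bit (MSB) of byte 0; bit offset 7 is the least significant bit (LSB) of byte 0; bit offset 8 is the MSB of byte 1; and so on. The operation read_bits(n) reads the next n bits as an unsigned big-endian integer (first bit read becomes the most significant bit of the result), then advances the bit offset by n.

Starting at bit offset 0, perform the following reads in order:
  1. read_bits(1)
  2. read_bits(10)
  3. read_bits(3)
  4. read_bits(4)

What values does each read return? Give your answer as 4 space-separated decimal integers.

Read 1: bits[0:1] width=1 -> value=0 (bin 0); offset now 1 = byte 0 bit 1; 31 bits remain
Read 2: bits[1:11] width=10 -> value=62 (bin 0000111110); offset now 11 = byte 1 bit 3; 21 bits remain
Read 3: bits[11:14] width=3 -> value=4 (bin 100); offset now 14 = byte 1 bit 6; 18 bits remain
Read 4: bits[14:18] width=4 -> value=6 (bin 0110); offset now 18 = byte 2 bit 2; 14 bits remain

Answer: 0 62 4 6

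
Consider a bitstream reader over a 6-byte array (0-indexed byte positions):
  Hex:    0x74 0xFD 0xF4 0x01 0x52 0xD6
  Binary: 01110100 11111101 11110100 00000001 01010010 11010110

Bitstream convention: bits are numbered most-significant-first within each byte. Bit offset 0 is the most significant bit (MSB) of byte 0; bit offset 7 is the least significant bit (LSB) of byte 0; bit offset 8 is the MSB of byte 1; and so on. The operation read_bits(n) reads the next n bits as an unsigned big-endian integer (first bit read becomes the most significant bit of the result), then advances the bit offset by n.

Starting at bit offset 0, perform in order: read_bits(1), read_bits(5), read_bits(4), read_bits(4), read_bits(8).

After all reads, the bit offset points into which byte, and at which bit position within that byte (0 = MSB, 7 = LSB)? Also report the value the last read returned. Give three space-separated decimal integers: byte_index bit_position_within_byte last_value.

Answer: 2 6 125

Derivation:
Read 1: bits[0:1] width=1 -> value=0 (bin 0); offset now 1 = byte 0 bit 1; 47 bits remain
Read 2: bits[1:6] width=5 -> value=29 (bin 11101); offset now 6 = byte 0 bit 6; 42 bits remain
Read 3: bits[6:10] width=4 -> value=3 (bin 0011); offset now 10 = byte 1 bit 2; 38 bits remain
Read 4: bits[10:14] width=4 -> value=15 (bin 1111); offset now 14 = byte 1 bit 6; 34 bits remain
Read 5: bits[14:22] width=8 -> value=125 (bin 01111101); offset now 22 = byte 2 bit 6; 26 bits remain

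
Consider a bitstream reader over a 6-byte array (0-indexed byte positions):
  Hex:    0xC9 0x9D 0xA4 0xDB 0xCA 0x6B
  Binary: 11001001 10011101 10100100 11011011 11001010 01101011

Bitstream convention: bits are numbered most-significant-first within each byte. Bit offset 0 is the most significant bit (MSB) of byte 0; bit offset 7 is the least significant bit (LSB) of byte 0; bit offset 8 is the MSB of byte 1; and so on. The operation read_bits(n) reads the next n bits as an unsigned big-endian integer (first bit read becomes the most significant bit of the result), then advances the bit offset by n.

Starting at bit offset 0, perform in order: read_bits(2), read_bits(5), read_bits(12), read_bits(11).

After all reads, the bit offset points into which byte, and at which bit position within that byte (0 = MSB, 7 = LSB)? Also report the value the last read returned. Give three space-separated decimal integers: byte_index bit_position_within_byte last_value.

Answer: 3 6 310

Derivation:
Read 1: bits[0:2] width=2 -> value=3 (bin 11); offset now 2 = byte 0 bit 2; 46 bits remain
Read 2: bits[2:7] width=5 -> value=4 (bin 00100); offset now 7 = byte 0 bit 7; 41 bits remain
Read 3: bits[7:19] width=12 -> value=3309 (bin 110011101101); offset now 19 = byte 2 bit 3; 29 bits remain
Read 4: bits[19:30] width=11 -> value=310 (bin 00100110110); offset now 30 = byte 3 bit 6; 18 bits remain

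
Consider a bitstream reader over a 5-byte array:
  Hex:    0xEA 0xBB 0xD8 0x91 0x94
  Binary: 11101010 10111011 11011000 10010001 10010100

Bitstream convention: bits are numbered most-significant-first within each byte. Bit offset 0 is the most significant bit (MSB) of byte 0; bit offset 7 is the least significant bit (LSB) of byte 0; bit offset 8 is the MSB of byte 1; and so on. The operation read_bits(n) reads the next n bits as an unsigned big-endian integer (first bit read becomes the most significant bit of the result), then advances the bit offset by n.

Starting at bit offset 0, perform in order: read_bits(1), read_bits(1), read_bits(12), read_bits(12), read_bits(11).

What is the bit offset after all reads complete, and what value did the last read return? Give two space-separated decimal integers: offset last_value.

Read 1: bits[0:1] width=1 -> value=1 (bin 1); offset now 1 = byte 0 bit 1; 39 bits remain
Read 2: bits[1:2] width=1 -> value=1 (bin 1); offset now 2 = byte 0 bit 2; 38 bits remain
Read 3: bits[2:14] width=12 -> value=2734 (bin 101010101110); offset now 14 = byte 1 bit 6; 26 bits remain
Read 4: bits[14:26] width=12 -> value=3938 (bin 111101100010); offset now 26 = byte 3 bit 2; 14 bits remain
Read 5: bits[26:37] width=11 -> value=562 (bin 01000110010); offset now 37 = byte 4 bit 5; 3 bits remain

Answer: 37 562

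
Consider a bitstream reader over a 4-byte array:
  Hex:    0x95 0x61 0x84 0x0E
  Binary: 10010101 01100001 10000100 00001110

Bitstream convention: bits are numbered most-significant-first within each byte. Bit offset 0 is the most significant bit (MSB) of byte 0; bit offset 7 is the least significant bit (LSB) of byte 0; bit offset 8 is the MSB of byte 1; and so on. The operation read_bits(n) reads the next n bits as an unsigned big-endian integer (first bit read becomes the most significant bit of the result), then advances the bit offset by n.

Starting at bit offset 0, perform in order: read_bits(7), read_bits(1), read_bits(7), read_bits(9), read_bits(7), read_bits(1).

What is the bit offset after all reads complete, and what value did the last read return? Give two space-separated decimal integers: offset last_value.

Read 1: bits[0:7] width=7 -> value=74 (bin 1001010); offset now 7 = byte 0 bit 7; 25 bits remain
Read 2: bits[7:8] width=1 -> value=1 (bin 1); offset now 8 = byte 1 bit 0; 24 bits remain
Read 3: bits[8:15] width=7 -> value=48 (bin 0110000); offset now 15 = byte 1 bit 7; 17 bits remain
Read 4: bits[15:24] width=9 -> value=388 (bin 110000100); offset now 24 = byte 3 bit 0; 8 bits remain
Read 5: bits[24:31] width=7 -> value=7 (bin 0000111); offset now 31 = byte 3 bit 7; 1 bits remain
Read 6: bits[31:32] width=1 -> value=0 (bin 0); offset now 32 = byte 4 bit 0; 0 bits remain

Answer: 32 0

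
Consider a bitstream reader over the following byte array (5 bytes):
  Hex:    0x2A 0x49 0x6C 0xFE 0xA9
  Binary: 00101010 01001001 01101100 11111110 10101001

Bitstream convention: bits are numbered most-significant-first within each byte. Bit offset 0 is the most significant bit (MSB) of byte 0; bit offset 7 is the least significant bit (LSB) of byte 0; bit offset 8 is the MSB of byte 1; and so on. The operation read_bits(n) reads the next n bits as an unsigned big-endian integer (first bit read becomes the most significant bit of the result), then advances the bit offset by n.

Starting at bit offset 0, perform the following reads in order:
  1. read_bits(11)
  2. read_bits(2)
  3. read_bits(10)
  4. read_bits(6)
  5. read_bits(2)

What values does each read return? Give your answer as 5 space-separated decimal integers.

Answer: 338 1 182 31 3

Derivation:
Read 1: bits[0:11] width=11 -> value=338 (bin 00101010010); offset now 11 = byte 1 bit 3; 29 bits remain
Read 2: bits[11:13] width=2 -> value=1 (bin 01); offset now 13 = byte 1 bit 5; 27 bits remain
Read 3: bits[13:23] width=10 -> value=182 (bin 0010110110); offset now 23 = byte 2 bit 7; 17 bits remain
Read 4: bits[23:29] width=6 -> value=31 (bin 011111); offset now 29 = byte 3 bit 5; 11 bits remain
Read 5: bits[29:31] width=2 -> value=3 (bin 11); offset now 31 = byte 3 bit 7; 9 bits remain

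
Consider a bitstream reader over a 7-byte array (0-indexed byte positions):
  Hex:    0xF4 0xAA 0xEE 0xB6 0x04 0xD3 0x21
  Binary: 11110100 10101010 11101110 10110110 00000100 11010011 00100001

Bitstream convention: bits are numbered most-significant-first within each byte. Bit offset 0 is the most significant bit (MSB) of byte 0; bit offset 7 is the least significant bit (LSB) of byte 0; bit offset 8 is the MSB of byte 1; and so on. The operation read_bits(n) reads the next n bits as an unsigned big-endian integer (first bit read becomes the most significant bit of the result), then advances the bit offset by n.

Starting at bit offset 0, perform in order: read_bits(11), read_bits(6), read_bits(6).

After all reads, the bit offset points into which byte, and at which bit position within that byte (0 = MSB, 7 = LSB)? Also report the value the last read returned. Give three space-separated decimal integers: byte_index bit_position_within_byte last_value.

Read 1: bits[0:11] width=11 -> value=1957 (bin 11110100101); offset now 11 = byte 1 bit 3; 45 bits remain
Read 2: bits[11:17] width=6 -> value=21 (bin 010101); offset now 17 = byte 2 bit 1; 39 bits remain
Read 3: bits[17:23] width=6 -> value=55 (bin 110111); offset now 23 = byte 2 bit 7; 33 bits remain

Answer: 2 7 55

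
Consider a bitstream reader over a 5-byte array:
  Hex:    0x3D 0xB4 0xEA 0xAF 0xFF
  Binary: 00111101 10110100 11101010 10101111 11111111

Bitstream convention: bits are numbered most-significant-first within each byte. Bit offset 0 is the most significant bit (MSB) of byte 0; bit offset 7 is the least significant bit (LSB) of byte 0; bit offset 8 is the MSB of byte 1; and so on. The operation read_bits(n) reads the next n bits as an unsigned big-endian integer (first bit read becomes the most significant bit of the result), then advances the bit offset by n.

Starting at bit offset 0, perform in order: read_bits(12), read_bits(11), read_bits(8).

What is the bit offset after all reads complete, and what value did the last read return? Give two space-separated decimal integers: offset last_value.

Answer: 31 87

Derivation:
Read 1: bits[0:12] width=12 -> value=987 (bin 001111011011); offset now 12 = byte 1 bit 4; 28 bits remain
Read 2: bits[12:23] width=11 -> value=629 (bin 01001110101); offset now 23 = byte 2 bit 7; 17 bits remain
Read 3: bits[23:31] width=8 -> value=87 (bin 01010111); offset now 31 = byte 3 bit 7; 9 bits remain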